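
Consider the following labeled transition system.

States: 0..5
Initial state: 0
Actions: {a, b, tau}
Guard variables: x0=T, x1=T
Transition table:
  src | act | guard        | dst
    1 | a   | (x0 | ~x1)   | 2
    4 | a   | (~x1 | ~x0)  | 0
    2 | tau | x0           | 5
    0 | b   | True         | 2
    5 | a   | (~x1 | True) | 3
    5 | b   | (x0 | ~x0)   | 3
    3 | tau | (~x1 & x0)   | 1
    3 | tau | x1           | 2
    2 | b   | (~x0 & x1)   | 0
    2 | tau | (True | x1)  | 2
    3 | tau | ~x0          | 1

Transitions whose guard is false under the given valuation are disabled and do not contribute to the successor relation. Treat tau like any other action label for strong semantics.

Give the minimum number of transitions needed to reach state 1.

Layered search for 1:
  depth 0: {0}
  depth 1: {2}
  depth 2: {5}
  depth 3: {3}
1 never appears.

Answer: UNREACHABLE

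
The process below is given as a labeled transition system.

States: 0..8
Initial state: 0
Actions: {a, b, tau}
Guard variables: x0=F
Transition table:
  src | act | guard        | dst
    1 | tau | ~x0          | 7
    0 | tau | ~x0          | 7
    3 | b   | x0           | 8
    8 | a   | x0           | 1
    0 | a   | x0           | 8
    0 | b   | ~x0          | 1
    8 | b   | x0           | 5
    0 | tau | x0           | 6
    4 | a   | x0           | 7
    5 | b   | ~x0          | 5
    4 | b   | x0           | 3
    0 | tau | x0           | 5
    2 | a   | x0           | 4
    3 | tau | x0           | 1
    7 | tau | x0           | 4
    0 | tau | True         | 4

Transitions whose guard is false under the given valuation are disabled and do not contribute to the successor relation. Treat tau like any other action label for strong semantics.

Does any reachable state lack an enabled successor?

Reachable = {0,1,4,7}
  0: b→1  tau→4  tau→7  [deg 3]
  1: tau→7  [deg 1]
  4: ∅  [STUCK]
  7: ∅  [STUCK]
Path to 4: tau

Answer: DEADLOCK at state 4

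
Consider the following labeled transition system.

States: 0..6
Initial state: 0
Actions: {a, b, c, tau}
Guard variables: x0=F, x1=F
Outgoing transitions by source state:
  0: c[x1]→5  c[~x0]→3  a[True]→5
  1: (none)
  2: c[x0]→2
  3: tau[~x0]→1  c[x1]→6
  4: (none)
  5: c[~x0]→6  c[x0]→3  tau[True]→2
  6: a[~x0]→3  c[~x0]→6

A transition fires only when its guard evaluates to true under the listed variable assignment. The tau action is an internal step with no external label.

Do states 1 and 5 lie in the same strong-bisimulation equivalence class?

Bisimulation quotient by refinement:
  round 0: {{0,1,2,3,4,5,6}}
  round 1: {{0,6},{1,2,4},{3},{5}}
  round 2: {{0},{1,2,4},{3},{5},{6}}
stable after 3 split(s): 5 block(s)
[1]={1,2,4}  [5]={5}

Answer: NOT BISIMILAR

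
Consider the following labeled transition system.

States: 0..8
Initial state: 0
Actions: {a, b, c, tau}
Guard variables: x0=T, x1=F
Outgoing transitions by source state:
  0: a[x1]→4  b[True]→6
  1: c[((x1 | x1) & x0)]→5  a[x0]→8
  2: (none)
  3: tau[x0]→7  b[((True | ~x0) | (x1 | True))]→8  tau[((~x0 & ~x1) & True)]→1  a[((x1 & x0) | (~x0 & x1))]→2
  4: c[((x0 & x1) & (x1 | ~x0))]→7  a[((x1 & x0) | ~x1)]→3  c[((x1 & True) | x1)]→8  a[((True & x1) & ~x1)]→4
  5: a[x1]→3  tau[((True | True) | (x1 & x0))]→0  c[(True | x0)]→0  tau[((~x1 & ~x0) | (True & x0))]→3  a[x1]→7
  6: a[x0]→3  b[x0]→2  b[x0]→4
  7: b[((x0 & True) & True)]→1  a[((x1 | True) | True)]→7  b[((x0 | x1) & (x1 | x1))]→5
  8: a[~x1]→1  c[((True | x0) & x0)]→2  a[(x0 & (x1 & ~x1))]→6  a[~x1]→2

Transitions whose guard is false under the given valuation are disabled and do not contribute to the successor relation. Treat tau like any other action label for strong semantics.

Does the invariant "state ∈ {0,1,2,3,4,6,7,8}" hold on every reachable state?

Allowed set {0,1,2,3,4,6,7,8}
R = {0,1,2,3,4,6,7,8}
  0: ✓
  1: ✓
  2: ✓
  3: ✓
  4: ✓
  6: ✓
  7: ✓
  8: ✓

Answer: INVARIANT HOLDS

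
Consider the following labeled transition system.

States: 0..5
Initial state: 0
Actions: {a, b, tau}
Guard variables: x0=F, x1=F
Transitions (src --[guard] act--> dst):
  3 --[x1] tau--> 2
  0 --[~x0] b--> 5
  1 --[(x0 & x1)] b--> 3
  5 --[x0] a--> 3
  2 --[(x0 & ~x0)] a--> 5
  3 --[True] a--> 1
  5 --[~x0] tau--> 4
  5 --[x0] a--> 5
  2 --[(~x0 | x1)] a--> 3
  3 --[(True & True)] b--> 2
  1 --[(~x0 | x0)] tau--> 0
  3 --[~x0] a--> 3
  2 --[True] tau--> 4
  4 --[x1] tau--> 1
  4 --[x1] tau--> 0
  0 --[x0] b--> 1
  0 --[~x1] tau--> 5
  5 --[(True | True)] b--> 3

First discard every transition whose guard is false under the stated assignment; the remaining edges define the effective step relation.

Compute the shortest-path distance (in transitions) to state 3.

Answer: 2

Working:
Layered search for 3:
  depth 0: {0}
  depth 1: {5}
  depth 2: {3,4}
depth(3)=2, e.g. b·b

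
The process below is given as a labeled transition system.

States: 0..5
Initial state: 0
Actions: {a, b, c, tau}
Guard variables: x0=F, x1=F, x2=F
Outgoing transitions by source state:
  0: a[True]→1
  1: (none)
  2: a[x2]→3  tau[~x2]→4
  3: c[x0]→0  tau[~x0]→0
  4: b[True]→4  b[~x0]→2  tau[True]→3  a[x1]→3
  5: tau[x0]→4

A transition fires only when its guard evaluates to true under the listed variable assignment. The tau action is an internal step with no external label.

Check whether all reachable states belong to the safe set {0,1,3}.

Answer: INVARIANT HOLDS

Trace:
Inv-set: {0,1,3}
Reachable = {0,1}
  0: ok
  1: ok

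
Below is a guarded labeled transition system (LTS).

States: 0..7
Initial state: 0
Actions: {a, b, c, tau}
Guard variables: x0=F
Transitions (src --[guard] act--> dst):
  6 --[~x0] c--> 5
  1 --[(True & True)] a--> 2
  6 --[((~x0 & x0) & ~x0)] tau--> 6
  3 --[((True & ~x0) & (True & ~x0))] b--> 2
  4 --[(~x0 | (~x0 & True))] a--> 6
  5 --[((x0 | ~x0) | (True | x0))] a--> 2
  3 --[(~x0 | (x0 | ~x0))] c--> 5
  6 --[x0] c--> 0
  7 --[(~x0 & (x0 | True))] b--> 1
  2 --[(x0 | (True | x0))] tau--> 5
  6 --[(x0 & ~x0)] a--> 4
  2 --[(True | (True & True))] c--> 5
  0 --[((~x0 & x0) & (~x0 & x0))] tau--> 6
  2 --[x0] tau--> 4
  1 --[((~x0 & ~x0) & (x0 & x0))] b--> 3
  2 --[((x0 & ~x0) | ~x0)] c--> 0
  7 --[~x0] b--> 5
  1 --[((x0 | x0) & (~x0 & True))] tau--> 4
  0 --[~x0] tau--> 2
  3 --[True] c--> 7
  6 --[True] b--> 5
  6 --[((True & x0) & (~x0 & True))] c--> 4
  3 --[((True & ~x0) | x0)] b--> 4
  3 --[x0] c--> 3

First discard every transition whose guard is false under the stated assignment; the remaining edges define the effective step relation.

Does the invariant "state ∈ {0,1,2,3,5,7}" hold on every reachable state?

Answer: INVARIANT HOLDS

Working:
Allowed set {0,1,2,3,5,7}
Reachable = {0,2,5}
  0: ok
  2: ok
  5: ok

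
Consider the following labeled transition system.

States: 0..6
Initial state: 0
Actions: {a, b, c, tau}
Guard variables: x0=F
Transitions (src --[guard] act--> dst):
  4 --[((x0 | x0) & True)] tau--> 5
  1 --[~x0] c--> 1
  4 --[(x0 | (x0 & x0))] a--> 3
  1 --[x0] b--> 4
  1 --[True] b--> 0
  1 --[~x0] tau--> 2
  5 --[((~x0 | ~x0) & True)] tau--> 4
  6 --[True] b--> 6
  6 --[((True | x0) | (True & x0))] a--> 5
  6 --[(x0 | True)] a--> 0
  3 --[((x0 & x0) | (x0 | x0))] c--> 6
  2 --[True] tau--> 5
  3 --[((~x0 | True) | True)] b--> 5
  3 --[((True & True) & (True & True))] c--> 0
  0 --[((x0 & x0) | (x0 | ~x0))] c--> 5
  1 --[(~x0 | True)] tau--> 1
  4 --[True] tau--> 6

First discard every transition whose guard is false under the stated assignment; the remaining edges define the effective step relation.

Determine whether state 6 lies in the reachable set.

13 transition(s) survive guard evaluation.
Layer 0: {0}
Layer 1: {5}  now seen {0,5}
Layer 2: {4}  now seen {0,4,5}
Layer 3: {6}  now seen {0,4,5,6}
Reachable = {0,4,5,6}
trace reaching 6: c·tau·tau

Answer: REACHABLE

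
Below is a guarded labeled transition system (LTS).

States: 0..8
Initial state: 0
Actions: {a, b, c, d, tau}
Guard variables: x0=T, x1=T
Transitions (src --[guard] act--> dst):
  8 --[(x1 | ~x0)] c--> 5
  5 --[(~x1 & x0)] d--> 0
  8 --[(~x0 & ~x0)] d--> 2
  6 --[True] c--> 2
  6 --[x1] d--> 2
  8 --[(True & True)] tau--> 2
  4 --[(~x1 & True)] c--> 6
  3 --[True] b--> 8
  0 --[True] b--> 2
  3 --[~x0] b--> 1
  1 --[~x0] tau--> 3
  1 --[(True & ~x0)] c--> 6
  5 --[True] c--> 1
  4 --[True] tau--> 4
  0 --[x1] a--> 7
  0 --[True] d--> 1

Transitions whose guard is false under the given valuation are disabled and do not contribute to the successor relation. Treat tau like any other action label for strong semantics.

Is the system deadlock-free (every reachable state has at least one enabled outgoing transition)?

Reach set: {0,1,2,7}
  0: a→7  b→2  d→1  [3 out]
  1: ∅  [deadlock]
  2: ∅  [deadlock]
  7: ∅  [deadlock]
trace reaching 1: d

Answer: DEADLOCK at state 1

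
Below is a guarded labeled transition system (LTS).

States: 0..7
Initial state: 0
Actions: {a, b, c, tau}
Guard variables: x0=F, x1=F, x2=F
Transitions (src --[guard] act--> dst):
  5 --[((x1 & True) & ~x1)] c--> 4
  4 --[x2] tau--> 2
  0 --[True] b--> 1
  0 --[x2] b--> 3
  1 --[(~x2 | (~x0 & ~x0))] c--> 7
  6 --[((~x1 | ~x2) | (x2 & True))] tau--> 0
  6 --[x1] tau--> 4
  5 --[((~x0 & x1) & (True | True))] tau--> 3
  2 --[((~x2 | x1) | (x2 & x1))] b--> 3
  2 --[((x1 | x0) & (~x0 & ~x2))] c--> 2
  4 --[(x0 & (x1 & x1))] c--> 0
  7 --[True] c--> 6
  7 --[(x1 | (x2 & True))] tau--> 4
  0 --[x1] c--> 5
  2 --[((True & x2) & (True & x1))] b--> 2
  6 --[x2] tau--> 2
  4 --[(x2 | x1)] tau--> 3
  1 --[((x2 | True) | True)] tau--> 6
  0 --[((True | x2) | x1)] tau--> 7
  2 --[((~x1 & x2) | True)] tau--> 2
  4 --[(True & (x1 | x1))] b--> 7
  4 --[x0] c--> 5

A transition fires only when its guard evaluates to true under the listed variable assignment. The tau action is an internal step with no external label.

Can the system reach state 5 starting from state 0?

After dropping false guards: 8 live edges.
depth 0: {0}
depth 1: {1,7}  cumulative {0,1,7}
depth 2: {6}  cumulative {0,1,6,7}
Reachable = {0,1,6,7}

Answer: UNREACHABLE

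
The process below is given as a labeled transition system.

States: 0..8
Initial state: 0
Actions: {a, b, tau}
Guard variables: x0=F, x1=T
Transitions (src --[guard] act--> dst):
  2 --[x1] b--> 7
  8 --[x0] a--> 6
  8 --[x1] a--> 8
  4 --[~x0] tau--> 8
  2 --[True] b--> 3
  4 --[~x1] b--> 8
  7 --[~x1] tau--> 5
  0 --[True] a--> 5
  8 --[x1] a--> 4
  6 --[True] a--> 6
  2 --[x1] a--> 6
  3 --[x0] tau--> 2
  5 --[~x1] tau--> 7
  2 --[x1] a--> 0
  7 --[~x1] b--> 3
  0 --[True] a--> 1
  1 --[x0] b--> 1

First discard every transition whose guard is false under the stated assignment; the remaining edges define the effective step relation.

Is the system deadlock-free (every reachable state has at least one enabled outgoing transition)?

Reach set: {0,1,5}
  0: a→1  a→5  [deg 2]
  1: ∅  [deadlock]
  5: ∅  [deadlock]
trace reaching 1: a

Answer: DEADLOCK at state 1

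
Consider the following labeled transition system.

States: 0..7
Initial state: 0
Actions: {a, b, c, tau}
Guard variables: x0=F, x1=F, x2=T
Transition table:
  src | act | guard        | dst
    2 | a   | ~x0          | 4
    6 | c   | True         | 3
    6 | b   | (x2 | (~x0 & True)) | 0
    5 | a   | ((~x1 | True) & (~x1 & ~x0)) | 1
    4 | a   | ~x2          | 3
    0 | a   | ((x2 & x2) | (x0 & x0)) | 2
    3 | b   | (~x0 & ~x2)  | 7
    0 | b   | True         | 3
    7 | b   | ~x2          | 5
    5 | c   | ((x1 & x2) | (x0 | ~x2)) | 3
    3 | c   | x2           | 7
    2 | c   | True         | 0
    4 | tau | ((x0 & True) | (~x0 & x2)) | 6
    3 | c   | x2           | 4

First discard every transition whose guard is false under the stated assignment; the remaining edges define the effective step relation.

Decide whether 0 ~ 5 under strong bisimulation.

Refine partition for ~:
  π0 = {{0,1,2,3,4,5,6,7}}
  π1 = {{0},{1,7},{2},{3},{4},{5},{6}}
Fixed point at round 2; 7 class(es).
[0]={0}  [5]={5}

Answer: NOT BISIMILAR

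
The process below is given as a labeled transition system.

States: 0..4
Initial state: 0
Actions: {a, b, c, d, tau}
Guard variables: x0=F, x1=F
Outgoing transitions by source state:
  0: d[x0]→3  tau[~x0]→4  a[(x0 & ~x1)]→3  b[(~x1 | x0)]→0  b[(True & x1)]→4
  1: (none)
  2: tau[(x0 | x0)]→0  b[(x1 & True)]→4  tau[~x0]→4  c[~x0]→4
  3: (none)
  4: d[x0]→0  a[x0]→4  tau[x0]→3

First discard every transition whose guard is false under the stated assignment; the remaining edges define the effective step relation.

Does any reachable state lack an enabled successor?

Answer: DEADLOCK at state 4

Working:
Reachable = {0,4}
  0: b→0  tau→4  [2 out]
  4: ∅  [STUCK]
Path to 4: tau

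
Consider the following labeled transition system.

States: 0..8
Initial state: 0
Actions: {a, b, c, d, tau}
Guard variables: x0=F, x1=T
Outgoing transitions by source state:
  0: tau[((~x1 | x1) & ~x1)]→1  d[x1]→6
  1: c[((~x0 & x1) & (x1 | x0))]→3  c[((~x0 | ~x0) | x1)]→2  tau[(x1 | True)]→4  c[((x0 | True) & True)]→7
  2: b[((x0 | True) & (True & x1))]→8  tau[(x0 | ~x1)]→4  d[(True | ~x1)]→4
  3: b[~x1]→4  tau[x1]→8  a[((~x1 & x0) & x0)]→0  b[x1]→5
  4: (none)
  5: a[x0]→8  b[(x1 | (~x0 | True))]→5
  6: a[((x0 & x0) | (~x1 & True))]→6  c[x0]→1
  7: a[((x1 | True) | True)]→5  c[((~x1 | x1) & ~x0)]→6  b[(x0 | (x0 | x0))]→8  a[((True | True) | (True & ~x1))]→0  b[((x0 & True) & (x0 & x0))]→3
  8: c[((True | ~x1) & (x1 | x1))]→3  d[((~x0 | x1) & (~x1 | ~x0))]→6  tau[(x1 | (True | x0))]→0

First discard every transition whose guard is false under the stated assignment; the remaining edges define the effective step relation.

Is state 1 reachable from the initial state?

Guard filter leaves 16 enabled edge(s).
depth 0: {0}
depth 1: {6}  total {0,6}
Reachable = {0,6}

Answer: UNREACHABLE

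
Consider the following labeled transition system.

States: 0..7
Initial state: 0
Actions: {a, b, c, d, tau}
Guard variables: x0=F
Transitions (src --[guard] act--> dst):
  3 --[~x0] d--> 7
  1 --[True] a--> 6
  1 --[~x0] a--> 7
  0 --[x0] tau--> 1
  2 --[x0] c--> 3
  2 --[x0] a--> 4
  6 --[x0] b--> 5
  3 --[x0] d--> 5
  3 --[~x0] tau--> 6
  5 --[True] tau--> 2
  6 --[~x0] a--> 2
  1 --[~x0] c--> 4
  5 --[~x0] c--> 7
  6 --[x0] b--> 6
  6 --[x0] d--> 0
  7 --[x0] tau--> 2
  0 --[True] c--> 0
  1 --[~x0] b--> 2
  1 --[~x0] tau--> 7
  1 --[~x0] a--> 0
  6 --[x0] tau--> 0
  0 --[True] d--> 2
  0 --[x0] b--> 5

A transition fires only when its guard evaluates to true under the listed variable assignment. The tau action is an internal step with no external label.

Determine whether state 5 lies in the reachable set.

13 transition(s) survive guard evaluation.
depth 0: {0}
depth 1: {2}  total {0,2}
Reach set: {0,2}

Answer: UNREACHABLE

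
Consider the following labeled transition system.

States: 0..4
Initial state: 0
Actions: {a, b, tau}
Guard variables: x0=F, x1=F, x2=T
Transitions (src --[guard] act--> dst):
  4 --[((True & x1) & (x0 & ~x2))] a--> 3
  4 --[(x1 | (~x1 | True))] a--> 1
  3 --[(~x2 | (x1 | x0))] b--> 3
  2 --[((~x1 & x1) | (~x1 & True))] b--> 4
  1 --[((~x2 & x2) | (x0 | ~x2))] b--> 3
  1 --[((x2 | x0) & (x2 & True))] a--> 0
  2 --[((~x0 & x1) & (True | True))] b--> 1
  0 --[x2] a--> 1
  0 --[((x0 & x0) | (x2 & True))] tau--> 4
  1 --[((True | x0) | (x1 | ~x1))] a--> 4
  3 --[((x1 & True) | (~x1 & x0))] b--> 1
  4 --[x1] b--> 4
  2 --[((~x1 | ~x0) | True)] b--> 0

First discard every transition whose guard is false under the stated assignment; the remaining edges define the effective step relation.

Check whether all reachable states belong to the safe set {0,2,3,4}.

Answer: INVARIANT VIOLATED at state 1

Trace:
Safe = {0,2,3,4}
Reachable = {0,1,4}
  0: safe
  1: VIOLATES
  4: safe
counterexample path to 1: a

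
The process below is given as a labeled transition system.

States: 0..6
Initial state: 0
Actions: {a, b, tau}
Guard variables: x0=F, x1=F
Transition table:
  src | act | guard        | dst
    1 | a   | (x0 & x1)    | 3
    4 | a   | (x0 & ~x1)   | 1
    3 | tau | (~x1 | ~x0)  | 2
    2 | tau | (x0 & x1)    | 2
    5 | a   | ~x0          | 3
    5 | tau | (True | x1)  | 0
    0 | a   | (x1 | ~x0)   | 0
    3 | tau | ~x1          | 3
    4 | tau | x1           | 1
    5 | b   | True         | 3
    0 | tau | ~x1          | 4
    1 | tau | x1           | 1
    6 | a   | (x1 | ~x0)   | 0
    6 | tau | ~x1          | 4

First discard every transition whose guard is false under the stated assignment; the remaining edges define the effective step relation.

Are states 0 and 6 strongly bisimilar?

Answer: BISIMILAR

Trace:
Compute ~ classes (split until stable):
  round 0: {{0,1,2,3,4,5,6}}
  round 1: {{0,6},{1,2,4},{3},{5}}
stable after 2 split(s): 4 block(s)
0∈{0,6}, 6∈{0,6}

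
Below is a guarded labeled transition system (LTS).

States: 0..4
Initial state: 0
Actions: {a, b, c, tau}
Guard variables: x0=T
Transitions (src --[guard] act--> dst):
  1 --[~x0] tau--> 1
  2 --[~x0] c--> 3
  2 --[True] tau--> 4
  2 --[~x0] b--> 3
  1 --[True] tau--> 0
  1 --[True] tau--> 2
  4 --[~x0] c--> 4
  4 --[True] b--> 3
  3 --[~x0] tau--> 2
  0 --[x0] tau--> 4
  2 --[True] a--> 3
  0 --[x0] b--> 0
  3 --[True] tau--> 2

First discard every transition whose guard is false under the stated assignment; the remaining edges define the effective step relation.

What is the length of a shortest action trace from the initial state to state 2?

BFS to 2:
  L0 = {0}
  L1 = {4}
  L2 = {3}
  L3 = {2}
first hit 2 at d=3 via tau·b·tau

Answer: 3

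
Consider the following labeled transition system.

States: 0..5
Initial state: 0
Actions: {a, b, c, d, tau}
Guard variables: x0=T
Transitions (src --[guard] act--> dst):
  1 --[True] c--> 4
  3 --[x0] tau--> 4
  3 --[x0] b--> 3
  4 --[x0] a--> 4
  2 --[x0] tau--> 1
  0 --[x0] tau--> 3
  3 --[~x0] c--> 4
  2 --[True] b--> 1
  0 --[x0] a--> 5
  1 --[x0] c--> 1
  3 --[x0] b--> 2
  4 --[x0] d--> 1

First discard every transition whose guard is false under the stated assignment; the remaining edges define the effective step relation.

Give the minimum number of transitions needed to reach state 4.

Answer: 2

Working:
Breadth-first toward 4:
  depth 0: {0}
  depth 1: {3,5}
  depth 2: {2,4}
4 enters at depth 2; path tau·tau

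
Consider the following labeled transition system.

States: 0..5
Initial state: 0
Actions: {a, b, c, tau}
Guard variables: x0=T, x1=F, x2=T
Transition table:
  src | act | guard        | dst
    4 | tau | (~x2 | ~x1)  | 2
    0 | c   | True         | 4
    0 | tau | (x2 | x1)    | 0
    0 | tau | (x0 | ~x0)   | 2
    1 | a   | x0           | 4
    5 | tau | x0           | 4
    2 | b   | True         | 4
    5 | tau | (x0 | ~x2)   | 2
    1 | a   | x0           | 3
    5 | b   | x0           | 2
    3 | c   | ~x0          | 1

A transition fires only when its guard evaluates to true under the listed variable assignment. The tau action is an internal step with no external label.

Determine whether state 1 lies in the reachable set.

Answer: UNREACHABLE

Working:
10 transition(s) survive guard evaluation.
Layer 0: {0}
Layer 1: {2,4}  total {0,2,4}
Reach set: {0,2,4}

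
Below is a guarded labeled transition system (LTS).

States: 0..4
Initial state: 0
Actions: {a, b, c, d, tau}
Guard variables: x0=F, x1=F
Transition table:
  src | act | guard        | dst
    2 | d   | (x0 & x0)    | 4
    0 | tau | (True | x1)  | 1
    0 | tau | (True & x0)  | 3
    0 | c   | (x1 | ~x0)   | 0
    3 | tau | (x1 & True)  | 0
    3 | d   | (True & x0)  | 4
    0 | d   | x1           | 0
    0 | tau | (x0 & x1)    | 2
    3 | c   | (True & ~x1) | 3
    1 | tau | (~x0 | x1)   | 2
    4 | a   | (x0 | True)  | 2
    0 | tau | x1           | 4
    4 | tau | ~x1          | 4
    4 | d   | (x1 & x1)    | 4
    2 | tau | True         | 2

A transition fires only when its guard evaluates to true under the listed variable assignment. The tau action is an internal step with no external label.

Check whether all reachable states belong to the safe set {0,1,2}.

Inv-set: {0,1,2}
R = {0,1,2}
  0: ✓
  1: ✓
  2: ✓

Answer: INVARIANT HOLDS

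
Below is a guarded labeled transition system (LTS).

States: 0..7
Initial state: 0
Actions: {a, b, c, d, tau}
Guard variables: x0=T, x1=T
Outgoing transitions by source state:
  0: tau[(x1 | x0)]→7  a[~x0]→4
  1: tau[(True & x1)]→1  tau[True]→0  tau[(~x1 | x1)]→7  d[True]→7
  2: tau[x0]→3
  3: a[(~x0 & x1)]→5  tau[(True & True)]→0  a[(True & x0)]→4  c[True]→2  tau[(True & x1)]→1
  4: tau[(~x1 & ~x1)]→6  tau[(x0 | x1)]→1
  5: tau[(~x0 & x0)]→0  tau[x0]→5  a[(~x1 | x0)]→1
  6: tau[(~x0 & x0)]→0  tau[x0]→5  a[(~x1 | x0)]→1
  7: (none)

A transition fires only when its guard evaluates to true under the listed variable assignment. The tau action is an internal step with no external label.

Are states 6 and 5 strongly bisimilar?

Bisimulation quotient by refinement:
  P[0] = {{0,1,2,3,4,5,6,7}}
  P[1] = {{0,2,4},{1},{3},{5,6},{7}}
  P[2] = {{0},{1},{2},{3},{4},{5,6},{7}}
stable after 3 split(s): 7 block(s)
[6]={5,6}  [5]={5,6}

Answer: BISIMILAR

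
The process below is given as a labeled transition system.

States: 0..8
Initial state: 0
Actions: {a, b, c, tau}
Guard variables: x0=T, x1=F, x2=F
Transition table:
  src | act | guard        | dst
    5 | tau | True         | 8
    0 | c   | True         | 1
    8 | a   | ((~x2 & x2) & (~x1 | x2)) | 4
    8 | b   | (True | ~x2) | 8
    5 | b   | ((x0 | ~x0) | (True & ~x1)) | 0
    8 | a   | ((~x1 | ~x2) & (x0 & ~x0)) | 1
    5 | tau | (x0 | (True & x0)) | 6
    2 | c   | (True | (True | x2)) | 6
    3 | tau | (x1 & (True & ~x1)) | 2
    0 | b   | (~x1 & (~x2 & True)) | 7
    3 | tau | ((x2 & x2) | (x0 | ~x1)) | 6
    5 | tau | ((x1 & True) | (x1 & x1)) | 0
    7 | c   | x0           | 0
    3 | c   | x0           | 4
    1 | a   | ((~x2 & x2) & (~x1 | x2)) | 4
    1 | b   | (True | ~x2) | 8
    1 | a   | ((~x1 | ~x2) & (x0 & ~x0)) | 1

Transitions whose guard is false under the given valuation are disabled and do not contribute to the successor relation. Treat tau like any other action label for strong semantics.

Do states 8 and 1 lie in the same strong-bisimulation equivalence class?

Bisimulation quotient by refinement:
  round 0: {{0,1,2,3,4,5,6,7,8}}
  round 1: {{0},{1,8},{2,7},{3},{4,6},{5}}
  round 2: {{0},{1,8},{2},{3},{4,6},{5},{7}}
stable after 3 split(s): 7 block(s)
class of 8: {1,8}; class of 1: {1,8}

Answer: BISIMILAR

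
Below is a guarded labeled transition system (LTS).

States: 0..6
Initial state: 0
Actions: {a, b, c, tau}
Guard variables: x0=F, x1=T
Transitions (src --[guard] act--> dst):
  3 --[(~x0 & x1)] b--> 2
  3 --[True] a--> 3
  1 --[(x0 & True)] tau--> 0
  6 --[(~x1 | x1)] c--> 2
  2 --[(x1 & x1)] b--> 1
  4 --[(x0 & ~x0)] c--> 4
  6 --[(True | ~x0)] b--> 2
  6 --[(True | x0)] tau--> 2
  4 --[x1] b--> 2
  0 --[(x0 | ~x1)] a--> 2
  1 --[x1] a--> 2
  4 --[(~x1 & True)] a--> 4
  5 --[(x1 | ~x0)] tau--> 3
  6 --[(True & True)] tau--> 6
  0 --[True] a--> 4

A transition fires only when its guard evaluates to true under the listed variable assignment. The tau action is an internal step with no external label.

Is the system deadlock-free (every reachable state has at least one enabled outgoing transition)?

R = {0,1,2,4}
  0: a→4  [1 out]
  1: a→2  [1 out]
  2: b→1  [1 out]
  4: b→2  [1 out]

Answer: DEADLOCK-FREE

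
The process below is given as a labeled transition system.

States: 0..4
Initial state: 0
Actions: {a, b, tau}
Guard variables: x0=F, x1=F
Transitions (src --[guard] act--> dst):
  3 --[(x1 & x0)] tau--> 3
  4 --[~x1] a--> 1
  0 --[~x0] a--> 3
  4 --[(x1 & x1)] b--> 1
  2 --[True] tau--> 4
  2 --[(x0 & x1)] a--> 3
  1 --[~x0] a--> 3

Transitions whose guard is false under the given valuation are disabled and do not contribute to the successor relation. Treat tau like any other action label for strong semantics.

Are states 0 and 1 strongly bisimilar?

Answer: BISIMILAR

Trace:
Compute ~ classes (split until stable):
  π0 = {{0,1,2,3,4}}
  π1 = {{0,1,4},{2},{3}}
  π2 = {{0,1},{2},{3},{4}}
stable after 3 split(s): 4 block(s)
[0]={0,1}  [1]={0,1}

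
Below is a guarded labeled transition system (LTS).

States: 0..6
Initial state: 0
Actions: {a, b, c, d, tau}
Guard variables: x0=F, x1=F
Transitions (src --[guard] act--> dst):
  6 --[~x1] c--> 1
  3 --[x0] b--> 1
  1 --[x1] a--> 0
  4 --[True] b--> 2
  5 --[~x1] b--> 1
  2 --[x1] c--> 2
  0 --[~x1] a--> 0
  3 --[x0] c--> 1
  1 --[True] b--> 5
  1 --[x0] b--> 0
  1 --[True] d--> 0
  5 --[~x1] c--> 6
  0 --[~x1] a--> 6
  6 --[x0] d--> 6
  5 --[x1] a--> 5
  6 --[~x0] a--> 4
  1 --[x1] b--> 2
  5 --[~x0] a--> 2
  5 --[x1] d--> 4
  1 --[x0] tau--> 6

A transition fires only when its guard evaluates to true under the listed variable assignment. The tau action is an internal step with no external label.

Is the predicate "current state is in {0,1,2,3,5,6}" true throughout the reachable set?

Safe = {0,1,2,3,5,6}
Reachable = {0,1,2,4,5,6}
  0: ✓
  1: ✓
  2: ✓
  4: outside
  5: ✓
  6: ✓
reach 4 via a·a — violates

Answer: INVARIANT VIOLATED at state 4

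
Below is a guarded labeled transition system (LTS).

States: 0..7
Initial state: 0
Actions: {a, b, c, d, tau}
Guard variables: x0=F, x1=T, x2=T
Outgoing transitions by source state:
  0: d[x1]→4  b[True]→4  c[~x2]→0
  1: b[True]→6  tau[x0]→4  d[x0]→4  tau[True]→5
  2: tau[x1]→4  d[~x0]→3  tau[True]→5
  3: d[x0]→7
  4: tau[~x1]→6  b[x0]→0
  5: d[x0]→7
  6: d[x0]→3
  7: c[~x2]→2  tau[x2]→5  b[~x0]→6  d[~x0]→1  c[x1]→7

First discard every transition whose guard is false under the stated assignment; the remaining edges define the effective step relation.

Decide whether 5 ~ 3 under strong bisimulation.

Refine partition for ~:
  π0 = {{0,1,2,3,4,5,6,7}}
  π1 = {{0},{1},{2},{3,4,5,6},{7}}
Fixed point at round 2; 5 class(es).
class of 5: {3,4,5,6}; class of 3: {3,4,5,6}

Answer: BISIMILAR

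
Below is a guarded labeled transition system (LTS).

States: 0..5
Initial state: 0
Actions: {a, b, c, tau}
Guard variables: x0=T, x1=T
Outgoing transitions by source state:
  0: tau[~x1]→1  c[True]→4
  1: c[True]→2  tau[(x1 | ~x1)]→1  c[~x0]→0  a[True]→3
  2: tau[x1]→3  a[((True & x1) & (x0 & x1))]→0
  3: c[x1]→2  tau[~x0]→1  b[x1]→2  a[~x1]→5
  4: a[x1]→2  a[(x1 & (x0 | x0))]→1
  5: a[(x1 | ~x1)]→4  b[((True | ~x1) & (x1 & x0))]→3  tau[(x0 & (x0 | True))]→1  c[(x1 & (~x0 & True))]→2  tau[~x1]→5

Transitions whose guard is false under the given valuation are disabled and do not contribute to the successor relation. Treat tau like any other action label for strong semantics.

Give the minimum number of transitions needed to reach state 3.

BFS to 3:
  Layer 0: {0}
  Layer 1: {4}
  Layer 2: {1,2}
  Layer 3: {3}
depth(3)=3, e.g. c·a·a

Answer: 3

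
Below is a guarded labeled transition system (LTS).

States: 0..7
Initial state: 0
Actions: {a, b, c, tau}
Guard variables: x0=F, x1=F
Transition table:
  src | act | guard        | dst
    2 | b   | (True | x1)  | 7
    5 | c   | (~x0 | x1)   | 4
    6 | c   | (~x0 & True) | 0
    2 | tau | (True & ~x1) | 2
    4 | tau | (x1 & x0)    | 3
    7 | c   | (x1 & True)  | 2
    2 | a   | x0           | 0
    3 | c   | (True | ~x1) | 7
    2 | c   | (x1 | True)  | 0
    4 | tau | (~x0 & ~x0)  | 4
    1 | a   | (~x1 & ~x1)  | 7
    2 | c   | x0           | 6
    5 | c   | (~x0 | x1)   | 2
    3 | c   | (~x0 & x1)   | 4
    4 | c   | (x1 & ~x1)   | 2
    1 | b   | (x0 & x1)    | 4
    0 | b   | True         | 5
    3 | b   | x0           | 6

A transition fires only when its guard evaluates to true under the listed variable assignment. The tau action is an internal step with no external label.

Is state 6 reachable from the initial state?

Answer: UNREACHABLE

Trace:
10 transition(s) survive guard evaluation.
Layer 0: {0}
Layer 1: {5}  cumulative {0,5}
Layer 2: {2,4}  cumulative {0,2,4,5}
Layer 3: {7}  cumulative {0,2,4,5,7}
Reachable = {0,2,4,5,7}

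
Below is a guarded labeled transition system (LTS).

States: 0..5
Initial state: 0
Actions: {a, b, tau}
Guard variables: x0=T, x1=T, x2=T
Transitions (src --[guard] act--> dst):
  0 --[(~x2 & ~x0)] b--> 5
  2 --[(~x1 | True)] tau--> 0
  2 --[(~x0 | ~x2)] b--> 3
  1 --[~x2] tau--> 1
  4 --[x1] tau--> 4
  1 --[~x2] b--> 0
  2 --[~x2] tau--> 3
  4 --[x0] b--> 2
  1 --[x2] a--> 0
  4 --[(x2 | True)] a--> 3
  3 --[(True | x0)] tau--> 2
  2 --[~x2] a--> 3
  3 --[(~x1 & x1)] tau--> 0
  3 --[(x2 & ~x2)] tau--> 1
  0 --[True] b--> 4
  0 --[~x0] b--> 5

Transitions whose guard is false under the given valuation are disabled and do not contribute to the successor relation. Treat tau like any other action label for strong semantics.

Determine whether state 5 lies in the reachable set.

After dropping false guards: 7 live edges.
Layer 0: {0}
Layer 1: {4}  now seen {0,4}
Layer 2: {2,3}  now seen {0,2,3,4}
R = {0,2,3,4}

Answer: UNREACHABLE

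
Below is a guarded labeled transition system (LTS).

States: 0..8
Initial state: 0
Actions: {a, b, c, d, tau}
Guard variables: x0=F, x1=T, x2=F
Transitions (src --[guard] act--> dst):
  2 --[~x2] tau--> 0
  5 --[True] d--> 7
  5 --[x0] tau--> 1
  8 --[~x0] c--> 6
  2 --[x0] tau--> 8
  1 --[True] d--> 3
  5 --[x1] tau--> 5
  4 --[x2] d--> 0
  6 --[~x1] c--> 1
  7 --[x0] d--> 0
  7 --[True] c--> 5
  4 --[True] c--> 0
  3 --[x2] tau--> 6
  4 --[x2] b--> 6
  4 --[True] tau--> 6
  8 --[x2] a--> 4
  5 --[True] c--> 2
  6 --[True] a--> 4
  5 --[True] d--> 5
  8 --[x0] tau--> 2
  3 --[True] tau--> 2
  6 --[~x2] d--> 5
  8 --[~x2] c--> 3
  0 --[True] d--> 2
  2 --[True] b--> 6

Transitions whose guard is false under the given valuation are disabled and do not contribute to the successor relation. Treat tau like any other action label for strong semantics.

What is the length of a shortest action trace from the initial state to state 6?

Answer: 2

Analysis:
Breadth-first toward 6:
  L0 = {0}
  L1 = {2}
  L2 = {6}
6 enters at depth 2; path d·b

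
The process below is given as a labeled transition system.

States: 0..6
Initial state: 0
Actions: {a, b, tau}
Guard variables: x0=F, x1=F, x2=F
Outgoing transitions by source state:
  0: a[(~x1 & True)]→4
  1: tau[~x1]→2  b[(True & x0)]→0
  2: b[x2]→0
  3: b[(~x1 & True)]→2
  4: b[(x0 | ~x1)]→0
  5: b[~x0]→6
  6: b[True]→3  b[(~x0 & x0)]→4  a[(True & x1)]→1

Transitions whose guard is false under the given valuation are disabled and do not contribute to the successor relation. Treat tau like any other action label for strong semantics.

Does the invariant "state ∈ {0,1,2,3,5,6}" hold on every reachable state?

Safe = {0,1,2,3,5,6}
Reachable = {0,4}
  0: safe
  4: outside
reach 4 via a — violates

Answer: INVARIANT VIOLATED at state 4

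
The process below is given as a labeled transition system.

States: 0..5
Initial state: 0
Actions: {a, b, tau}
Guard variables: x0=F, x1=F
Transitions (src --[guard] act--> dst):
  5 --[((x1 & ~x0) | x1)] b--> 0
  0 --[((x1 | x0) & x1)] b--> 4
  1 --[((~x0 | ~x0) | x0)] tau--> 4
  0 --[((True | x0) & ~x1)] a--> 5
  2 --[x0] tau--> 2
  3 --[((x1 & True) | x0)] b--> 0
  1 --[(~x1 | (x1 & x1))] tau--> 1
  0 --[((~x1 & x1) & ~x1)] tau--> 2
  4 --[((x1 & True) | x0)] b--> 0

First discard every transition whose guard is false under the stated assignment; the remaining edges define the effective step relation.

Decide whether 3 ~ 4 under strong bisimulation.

Answer: BISIMILAR

Analysis:
Compute ~ classes (split until stable):
  π0 = {{0,1,2,3,4,5}}
  π1 = {{0},{1},{2,3,4,5}}
stable after 2 split(s): 3 block(s)
[3]={2,3,4,5}  [4]={2,3,4,5}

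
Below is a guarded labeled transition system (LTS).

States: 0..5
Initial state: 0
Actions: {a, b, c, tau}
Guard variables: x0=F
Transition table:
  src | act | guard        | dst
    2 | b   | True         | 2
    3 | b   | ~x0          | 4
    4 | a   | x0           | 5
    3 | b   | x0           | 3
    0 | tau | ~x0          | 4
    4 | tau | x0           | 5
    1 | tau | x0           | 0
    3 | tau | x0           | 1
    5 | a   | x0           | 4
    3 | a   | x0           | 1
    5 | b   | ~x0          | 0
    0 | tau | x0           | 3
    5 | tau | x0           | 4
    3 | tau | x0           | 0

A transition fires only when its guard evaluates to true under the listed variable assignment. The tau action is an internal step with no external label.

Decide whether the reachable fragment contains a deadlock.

Reachable = {0,4}
  0: tau→4  [1 exit(s)]
  4: ∅  [no exit]
Path to 4: tau

Answer: DEADLOCK at state 4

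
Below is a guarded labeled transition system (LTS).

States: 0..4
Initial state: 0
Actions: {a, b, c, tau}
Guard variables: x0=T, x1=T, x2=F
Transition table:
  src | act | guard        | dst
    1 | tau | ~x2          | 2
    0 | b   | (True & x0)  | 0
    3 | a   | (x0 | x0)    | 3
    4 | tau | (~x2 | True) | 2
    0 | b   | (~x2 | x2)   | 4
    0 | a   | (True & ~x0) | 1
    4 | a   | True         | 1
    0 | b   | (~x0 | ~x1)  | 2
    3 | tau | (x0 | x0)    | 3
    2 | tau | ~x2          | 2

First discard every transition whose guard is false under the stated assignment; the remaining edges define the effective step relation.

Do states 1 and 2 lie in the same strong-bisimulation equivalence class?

Answer: BISIMILAR

Analysis:
Refine partition for ~:
  P[0] = {{0,1,2,3,4}}
  P[1] = {{0},{1,2},{3,4}}
  P[2] = {{0},{1,2},{3},{4}}
stable after 3 split(s): 4 block(s)
1∈{1,2}, 2∈{1,2}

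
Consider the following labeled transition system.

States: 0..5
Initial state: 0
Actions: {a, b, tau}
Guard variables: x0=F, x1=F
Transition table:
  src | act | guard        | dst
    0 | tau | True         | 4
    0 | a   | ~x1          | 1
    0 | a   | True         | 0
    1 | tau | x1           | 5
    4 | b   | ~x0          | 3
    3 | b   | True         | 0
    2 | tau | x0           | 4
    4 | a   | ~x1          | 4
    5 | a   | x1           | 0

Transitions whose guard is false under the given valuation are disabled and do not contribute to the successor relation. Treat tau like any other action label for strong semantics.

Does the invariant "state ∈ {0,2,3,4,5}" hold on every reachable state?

Answer: INVARIANT VIOLATED at state 1

Working:
Safe = {0,2,3,4,5}
Reachable = {0,1,3,4}
  0: ✓
  1: ✗ unsafe
  3: ✓
  4: ✓
witness against invariant: a → 1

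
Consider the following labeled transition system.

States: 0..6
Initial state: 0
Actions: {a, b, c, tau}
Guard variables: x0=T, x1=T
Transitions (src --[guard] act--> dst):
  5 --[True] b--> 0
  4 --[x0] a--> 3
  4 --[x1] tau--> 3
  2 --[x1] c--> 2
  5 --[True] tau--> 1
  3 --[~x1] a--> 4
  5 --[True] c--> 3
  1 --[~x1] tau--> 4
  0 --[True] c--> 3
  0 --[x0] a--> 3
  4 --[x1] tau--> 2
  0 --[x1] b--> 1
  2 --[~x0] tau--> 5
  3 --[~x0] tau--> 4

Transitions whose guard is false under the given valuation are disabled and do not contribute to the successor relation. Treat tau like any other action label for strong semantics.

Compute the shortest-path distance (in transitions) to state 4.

Answer: UNREACHABLE

Working:
BFS to 4:
  L0 = {0}
  L1 = {1,3}
4 never appears.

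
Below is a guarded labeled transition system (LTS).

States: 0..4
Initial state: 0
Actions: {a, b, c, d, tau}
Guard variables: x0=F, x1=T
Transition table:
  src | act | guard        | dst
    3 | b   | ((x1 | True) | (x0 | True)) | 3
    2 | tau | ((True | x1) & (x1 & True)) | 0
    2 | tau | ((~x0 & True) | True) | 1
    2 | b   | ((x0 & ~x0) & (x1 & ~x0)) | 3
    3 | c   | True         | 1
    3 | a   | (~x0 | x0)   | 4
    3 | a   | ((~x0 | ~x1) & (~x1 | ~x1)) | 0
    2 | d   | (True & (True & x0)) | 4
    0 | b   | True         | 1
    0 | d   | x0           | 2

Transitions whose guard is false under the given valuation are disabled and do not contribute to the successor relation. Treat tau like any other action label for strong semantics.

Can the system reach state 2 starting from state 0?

Answer: UNREACHABLE

Trace:
Guard filter leaves 6 enabled edge(s).
L0 = {0}
L1 = {1}  total {0,1}
Reach set: {0,1}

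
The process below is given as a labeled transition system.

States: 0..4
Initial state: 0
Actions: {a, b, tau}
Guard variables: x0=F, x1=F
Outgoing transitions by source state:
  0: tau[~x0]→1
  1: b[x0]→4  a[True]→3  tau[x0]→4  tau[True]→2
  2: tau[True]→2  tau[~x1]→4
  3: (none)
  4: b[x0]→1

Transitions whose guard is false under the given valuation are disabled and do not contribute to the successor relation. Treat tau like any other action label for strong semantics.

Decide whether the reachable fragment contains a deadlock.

R = {0,1,2,3,4}
  0: tau→1  [1 exit(s)]
  1: a→3  tau→2  [2 exit(s)]
  2: tau→2  tau→4  [2 exit(s)]
  3: ∅  [STUCK]
  4: ∅  [STUCK]
witness 3: tau·a

Answer: DEADLOCK at state 3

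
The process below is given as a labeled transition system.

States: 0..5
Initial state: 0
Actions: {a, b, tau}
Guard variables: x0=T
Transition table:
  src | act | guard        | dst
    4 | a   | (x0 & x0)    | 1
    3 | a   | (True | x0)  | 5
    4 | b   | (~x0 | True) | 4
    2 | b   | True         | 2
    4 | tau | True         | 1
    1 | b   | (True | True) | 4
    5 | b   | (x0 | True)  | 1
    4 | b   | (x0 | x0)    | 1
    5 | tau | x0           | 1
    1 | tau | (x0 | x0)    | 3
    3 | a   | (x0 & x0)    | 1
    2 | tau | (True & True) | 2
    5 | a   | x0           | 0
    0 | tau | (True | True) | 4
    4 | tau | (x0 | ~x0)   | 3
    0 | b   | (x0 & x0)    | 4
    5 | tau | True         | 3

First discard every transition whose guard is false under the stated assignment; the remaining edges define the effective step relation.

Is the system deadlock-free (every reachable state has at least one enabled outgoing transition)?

Answer: DEADLOCK-FREE

Working:
R = {0,1,3,4,5}
  0: b→4  tau→4  [deg 2]
  1: b→4  tau→3  [deg 2]
  3: a→1  a→5  [deg 2]
  4: a→1  b→1  b→4  tau→1  tau→3  [deg 5]
  5: a→0  b→1  tau→1  tau→3  [deg 4]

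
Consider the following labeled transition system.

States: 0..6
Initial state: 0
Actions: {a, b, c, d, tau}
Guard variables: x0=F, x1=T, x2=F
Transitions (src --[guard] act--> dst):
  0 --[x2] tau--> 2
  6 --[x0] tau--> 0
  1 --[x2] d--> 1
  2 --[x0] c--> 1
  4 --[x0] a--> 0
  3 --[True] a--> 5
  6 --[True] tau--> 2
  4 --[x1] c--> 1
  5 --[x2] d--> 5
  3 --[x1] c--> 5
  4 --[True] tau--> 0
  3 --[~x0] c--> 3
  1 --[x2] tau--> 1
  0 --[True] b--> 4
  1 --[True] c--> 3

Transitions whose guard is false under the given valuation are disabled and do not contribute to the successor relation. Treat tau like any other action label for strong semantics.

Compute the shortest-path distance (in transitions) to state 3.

Answer: 3

Trace:
Breadth-first toward 3:
  L0 = {0}
  L1 = {4}
  L2 = {1}
  L3 = {3}
first hit 3 at d=3 via b·c·c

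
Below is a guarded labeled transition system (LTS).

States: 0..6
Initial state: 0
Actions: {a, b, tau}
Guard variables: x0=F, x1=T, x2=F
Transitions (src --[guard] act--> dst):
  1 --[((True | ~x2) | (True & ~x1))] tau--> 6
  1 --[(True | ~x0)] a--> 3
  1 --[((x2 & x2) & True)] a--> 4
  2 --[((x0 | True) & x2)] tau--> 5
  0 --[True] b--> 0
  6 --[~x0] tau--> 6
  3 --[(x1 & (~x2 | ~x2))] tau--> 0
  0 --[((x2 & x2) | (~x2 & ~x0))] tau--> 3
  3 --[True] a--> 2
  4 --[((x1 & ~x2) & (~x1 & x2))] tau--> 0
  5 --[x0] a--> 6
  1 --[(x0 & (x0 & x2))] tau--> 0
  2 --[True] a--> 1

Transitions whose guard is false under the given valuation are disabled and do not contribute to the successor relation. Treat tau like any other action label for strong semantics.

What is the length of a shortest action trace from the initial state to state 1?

Layered search for 1:
  Layer 0: {0}
  Layer 1: {3}
  Layer 2: {2}
  Layer 3: {1}
depth(1)=3, e.g. tau·a·a

Answer: 3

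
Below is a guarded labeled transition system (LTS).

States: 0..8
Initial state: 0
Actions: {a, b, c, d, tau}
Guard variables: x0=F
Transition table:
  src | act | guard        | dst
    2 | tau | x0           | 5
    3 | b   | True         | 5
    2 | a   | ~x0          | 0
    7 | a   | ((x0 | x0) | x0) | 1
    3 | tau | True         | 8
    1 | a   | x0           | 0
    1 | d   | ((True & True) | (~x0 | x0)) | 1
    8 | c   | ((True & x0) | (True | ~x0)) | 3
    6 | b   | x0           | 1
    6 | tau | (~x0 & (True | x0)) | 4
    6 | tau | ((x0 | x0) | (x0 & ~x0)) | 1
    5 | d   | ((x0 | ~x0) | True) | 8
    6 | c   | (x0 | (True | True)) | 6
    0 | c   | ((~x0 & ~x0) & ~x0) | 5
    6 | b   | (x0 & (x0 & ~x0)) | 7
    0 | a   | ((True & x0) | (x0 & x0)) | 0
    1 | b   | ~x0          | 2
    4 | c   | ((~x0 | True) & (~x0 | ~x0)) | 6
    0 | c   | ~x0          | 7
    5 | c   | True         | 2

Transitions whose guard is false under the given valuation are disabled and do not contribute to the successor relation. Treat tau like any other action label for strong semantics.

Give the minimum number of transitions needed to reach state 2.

Answer: 2

Working:
Layered search for 2:
  L0 = {0}
  L1 = {5,7}
  L2 = {2,8}
depth(2)=2, e.g. c·c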